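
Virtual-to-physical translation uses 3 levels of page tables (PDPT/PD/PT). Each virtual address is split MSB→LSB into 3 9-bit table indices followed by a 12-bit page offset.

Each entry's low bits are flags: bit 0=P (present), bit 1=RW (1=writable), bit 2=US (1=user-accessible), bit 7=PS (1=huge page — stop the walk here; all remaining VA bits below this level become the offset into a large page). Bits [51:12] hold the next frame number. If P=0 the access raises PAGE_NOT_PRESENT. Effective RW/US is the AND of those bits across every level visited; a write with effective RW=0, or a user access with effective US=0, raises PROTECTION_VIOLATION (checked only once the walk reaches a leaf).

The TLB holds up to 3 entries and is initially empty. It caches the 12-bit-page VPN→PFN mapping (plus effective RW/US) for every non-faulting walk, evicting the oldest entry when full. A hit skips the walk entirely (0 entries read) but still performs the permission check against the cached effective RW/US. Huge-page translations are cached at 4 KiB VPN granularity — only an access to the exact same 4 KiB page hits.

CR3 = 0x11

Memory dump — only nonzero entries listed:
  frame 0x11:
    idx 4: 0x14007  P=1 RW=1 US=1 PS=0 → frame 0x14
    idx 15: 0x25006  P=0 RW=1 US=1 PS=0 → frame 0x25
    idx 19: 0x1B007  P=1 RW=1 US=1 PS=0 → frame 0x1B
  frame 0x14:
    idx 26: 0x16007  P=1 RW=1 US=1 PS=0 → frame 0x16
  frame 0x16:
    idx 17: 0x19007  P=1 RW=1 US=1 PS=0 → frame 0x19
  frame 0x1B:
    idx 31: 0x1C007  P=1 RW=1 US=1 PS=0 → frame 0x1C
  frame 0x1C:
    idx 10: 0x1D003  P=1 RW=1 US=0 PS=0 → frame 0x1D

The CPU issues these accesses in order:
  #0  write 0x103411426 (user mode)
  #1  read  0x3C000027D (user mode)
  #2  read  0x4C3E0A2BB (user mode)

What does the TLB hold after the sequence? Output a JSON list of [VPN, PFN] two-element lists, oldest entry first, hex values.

Walk each access:
#0 VA=0x103411426 (w,user):
  L0: frame=0x11 idx=4 entry=0x14007 [P=1 RW=1 US=1 PS=0]
  L1: frame=0x14 idx=26 entry=0x16007 [P=1 RW=1 US=1 PS=0]
  L2: frame=0x16 idx=17 entry=0x19007 [P=1 RW=1 US=1 PS=0]
  ✓ 0x19426  — 3 lookups
#1 VA=0x3C000027D (r,user):
  L0: frame=0x11 idx=15 entry=0x25006 [P=0 RW=1 US=1 PS=0]
  ✗ PAGE_NOT_PRESENT  [1 reads]
#2 VA=0x4C3E0A2BB (r,user):
  L0: frame=0x11 idx=19 entry=0x1B007 [P=1 RW=1 US=1 PS=0]
  L1: frame=0x1B idx=31 entry=0x1C007 [P=1 RW=1 US=1 PS=0]
  L2: frame=0x1C idx=10 entry=0x1D003 [P=1 RW=1 US=0 PS=0]
  ✗ PROTECTION_VIOLATION  [3 reads]

TLB: [["0x103411", "0x19"]]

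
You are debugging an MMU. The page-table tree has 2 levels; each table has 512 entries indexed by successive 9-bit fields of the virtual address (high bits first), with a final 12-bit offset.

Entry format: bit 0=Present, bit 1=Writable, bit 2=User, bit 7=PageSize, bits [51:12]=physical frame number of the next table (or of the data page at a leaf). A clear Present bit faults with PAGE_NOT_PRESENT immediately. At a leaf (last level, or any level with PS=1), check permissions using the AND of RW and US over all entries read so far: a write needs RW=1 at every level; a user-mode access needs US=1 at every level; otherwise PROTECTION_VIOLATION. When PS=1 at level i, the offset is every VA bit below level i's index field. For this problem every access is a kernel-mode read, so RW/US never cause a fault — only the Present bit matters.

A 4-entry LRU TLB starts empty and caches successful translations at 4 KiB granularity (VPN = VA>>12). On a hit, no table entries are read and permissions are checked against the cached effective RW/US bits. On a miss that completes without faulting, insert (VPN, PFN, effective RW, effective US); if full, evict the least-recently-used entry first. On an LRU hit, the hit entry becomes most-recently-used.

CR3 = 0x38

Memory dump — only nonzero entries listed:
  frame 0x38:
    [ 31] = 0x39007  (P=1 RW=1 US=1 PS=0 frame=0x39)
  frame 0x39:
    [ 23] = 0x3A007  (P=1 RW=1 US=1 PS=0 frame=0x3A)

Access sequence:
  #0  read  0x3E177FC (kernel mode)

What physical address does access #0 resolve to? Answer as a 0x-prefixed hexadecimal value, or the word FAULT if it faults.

Trace:
#0 VA=0x3E177FC (r,kernel):
  L0: frame=0x38 idx=31 entry=0x39007 [P=1 RW=1 US=1 PS=0]
  L1: frame=0x39 idx=23 entry=0x3A007 [P=1 RW=1 US=1 PS=0]
  ⇒ phys 0x3A7FC  [2 reads]

Access #0 PA: 0x3A7FC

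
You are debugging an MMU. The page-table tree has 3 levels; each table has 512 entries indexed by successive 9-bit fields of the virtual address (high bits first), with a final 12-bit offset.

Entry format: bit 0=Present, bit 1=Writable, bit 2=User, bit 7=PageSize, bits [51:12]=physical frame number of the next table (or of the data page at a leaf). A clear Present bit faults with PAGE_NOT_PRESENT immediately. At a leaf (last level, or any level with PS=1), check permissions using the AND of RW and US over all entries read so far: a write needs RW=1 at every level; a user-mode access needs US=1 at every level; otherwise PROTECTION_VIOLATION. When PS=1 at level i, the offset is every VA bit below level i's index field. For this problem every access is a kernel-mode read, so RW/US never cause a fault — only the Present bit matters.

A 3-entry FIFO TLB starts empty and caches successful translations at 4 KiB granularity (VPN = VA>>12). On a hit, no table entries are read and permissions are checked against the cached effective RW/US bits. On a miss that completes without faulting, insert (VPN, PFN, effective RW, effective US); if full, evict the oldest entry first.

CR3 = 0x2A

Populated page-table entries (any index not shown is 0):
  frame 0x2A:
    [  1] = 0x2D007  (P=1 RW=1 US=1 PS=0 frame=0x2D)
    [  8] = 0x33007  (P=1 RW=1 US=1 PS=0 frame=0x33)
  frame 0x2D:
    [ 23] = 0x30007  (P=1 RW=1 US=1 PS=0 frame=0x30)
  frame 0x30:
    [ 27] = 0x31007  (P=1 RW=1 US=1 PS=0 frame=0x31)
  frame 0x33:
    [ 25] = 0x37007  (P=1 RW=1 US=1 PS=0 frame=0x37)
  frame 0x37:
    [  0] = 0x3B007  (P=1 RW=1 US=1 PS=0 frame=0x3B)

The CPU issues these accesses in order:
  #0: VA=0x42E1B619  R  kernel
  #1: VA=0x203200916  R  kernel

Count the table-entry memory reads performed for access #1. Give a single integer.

Trace:
#0 VA=0x42E1B619 (r,kernel):
  L0 @0x2A[1] → 0x2D007  P=1,RW=1,US=1,PS=0
  L1 @0x2D[23] → 0x30007  P=1,RW=1,US=1,PS=0
  L2 @0x30[27] → 0x31007  P=1,RW=1,US=1,PS=0
  → PA=0x31619  (3 entries read)
#1 VA=0x203200916 (r,kernel):
  L0 @0x2A[8] → 0x33007  P=1,RW=1,US=1,PS=0
  L1 @0x33[25] → 0x37007  P=1,RW=1,US=1,PS=0
  L2 @0x37[0] → 0x3B007  P=1,RW=1,US=1,PS=0
  → PA=0x3B916  (3 entries read)

Entries read for #1: 3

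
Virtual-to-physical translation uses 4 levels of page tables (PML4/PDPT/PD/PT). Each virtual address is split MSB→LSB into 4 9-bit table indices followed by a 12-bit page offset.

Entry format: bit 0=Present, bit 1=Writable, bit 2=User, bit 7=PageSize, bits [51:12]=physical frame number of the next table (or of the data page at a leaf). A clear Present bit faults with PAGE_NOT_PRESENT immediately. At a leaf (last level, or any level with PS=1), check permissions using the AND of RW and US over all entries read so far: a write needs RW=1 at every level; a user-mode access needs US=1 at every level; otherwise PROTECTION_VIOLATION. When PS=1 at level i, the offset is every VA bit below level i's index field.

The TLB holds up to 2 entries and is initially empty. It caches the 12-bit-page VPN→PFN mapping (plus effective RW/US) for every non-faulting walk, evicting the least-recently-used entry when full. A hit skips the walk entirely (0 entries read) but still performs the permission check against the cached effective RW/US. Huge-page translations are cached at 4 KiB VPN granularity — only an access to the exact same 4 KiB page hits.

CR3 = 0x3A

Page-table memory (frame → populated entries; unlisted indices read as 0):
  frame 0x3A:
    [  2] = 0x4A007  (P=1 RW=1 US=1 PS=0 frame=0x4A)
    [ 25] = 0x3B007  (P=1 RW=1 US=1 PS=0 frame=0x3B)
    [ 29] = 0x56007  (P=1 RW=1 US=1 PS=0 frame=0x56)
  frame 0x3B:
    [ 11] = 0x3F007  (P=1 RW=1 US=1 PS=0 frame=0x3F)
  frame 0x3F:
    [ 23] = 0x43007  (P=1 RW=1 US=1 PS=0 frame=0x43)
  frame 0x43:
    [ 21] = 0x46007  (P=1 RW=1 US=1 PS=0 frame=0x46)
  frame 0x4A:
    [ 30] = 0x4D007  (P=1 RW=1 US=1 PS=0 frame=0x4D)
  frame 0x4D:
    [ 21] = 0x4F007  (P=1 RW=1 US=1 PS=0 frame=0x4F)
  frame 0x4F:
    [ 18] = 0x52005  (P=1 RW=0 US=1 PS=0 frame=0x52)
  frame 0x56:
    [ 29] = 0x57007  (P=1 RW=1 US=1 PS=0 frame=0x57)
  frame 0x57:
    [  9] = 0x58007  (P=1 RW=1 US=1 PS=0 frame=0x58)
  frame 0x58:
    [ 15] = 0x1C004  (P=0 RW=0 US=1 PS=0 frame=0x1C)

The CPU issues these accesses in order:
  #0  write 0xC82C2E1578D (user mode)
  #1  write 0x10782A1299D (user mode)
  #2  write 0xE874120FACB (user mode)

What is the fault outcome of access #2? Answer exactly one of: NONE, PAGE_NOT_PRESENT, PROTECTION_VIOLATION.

Trace:
#0 VA=0xC82C2E1578D (w,user):
  [0] read 0x3A idx=25: raw=0x3B007 flags P=1 W=1 U=1 S=0
  [1] read 0x3B idx=11: raw=0x3F007 flags P=1 W=1 U=1 S=0
  [2] read 0x3F idx=23: raw=0x43007 flags P=1 W=1 U=1 S=0
  [3] read 0x43 idx=21: raw=0x46007 flags P=1 W=1 U=1 S=0
  ⇒ phys 0x4678D  [4 reads]
#1 VA=0x10782A1299D (w,user):
  [0] read 0x3A idx=2: raw=0x4A007 flags P=1 W=1 U=1 S=0
  [1] read 0x4A idx=30: raw=0x4D007 flags P=1 W=1 U=1 S=0
  [2] read 0x4D idx=21: raw=0x4F007 flags P=1 W=1 U=1 S=0
  [3] read 0x4F idx=18: raw=0x52005 flags P=1 W=0 U=1 S=0
  ✗ PROTECTION_VIOLATION  [4 reads]
#2 VA=0xE874120FACB (w,user):
  [0] read 0x3A idx=29: raw=0x56007 flags P=1 W=1 U=1 S=0
  [1] read 0x56 idx=29: raw=0x57007 flags P=1 W=1 U=1 S=0
  [2] read 0x57 idx=9: raw=0x58007 flags P=1 W=1 U=1 S=0
  [3] read 0x58 idx=15: raw=0x1C004 flags P=0 W=0 U=1 S=0
  ✗ PAGE_NOT_PRESENT  [4 reads]

Access #2 fault: PAGE_NOT_PRESENT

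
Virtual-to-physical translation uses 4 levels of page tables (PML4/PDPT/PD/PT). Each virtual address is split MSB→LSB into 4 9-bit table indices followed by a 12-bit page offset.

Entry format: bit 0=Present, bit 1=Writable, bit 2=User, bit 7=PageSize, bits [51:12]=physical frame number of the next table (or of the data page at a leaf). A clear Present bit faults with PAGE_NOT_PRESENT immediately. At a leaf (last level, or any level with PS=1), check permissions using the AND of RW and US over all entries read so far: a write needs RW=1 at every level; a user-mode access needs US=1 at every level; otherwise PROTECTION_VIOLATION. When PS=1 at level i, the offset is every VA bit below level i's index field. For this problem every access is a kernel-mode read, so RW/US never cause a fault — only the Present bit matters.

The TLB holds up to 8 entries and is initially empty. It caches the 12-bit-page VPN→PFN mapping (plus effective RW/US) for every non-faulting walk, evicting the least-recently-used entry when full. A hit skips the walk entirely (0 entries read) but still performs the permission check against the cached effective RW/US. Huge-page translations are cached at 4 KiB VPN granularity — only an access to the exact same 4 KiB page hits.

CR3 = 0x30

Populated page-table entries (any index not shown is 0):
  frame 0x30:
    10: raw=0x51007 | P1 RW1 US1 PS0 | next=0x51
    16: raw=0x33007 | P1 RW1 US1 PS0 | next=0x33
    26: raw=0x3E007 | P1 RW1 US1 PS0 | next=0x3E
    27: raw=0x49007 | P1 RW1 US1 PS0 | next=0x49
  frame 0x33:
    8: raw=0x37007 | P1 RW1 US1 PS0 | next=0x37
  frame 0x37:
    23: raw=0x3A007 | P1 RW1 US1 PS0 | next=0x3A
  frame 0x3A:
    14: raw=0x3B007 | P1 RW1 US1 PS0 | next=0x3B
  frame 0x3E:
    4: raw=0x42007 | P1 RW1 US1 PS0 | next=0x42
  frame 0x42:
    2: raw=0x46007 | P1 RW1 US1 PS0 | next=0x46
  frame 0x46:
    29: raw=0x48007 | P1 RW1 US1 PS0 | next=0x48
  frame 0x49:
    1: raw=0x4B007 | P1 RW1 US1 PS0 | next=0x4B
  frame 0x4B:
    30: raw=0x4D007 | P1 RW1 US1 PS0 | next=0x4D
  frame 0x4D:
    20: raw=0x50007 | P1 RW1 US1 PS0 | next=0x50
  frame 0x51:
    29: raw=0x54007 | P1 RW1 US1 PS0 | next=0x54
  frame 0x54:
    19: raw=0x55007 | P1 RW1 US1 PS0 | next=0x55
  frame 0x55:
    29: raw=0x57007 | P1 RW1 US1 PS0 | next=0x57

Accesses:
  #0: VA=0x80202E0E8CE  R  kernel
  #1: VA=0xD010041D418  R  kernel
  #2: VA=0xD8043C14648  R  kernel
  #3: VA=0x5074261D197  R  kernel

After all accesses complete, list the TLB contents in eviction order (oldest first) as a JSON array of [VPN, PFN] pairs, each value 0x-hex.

Per-access translation:
#0 VA=0x80202E0E8CE (r,kernel):
  lvl0: tbl 0x30, slot 16 ⇒ 0x33007 (P1/RW1/US1/PS0)
  lvl1: tbl 0x33, slot 8 ⇒ 0x37007 (P1/RW1/US1/PS0)
  lvl2: tbl 0x37, slot 23 ⇒ 0x3A007 (P1/RW1/US1/PS0)
  lvl3: tbl 0x3A, slot 14 ⇒ 0x3B007 (P1/RW1/US1/PS0)
  ⇒ phys 0x3B8CE  [4 reads]
#1 VA=0xD010041D418 (r,kernel):
  lvl0: tbl 0x30, slot 26 ⇒ 0x3E007 (P1/RW1/US1/PS0)
  lvl1: tbl 0x3E, slot 4 ⇒ 0x42007 (P1/RW1/US1/PS0)
  lvl2: tbl 0x42, slot 2 ⇒ 0x46007 (P1/RW1/US1/PS0)
  lvl3: tbl 0x46, slot 29 ⇒ 0x48007 (P1/RW1/US1/PS0)
  ⇒ phys 0x48418  [4 reads]
#2 VA=0xD8043C14648 (r,kernel):
  lvl0: tbl 0x30, slot 27 ⇒ 0x49007 (P1/RW1/US1/PS0)
  lvl1: tbl 0x49, slot 1 ⇒ 0x4B007 (P1/RW1/US1/PS0)
  lvl2: tbl 0x4B, slot 30 ⇒ 0x4D007 (P1/RW1/US1/PS0)
  lvl3: tbl 0x4D, slot 20 ⇒ 0x50007 (P1/RW1/US1/PS0)
  ⇒ phys 0x50648  [4 reads]
#3 VA=0x5074261D197 (r,kernel):
  lvl0: tbl 0x30, slot 10 ⇒ 0x51007 (P1/RW1/US1/PS0)
  lvl1: tbl 0x51, slot 29 ⇒ 0x54007 (P1/RW1/US1/PS0)
  lvl2: tbl 0x54, slot 19 ⇒ 0x55007 (P1/RW1/US1/PS0)
  lvl3: tbl 0x55, slot 29 ⇒ 0x57007 (P1/RW1/US1/PS0)
  ⇒ phys 0x57197  [4 reads]

TLB: [["0x80202E0E", "0x3B"], ["0xD010041D", "0x48"], ["0xD8043C14", "0x50"], ["0x5074261D", "0x57"]]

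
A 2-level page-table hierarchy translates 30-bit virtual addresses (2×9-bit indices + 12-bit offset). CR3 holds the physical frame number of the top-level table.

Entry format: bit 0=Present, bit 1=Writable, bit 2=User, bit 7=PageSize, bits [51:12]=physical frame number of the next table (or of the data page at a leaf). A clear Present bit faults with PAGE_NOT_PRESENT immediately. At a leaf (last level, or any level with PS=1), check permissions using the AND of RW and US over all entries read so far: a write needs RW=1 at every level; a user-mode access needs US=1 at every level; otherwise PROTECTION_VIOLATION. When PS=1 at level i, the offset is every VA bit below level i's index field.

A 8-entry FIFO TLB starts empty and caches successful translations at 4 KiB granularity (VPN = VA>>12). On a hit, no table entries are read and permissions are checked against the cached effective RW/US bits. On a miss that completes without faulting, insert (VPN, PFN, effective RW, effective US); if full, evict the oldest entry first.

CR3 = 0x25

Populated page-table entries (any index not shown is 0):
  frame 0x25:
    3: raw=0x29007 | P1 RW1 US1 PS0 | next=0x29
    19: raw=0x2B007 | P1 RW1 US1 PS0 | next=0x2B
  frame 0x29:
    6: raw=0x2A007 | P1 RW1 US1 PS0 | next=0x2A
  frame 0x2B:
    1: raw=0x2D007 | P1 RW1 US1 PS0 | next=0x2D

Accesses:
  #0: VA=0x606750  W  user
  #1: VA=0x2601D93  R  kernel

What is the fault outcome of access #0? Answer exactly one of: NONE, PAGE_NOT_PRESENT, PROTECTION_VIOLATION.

Per-access translation:
#0 VA=0x606750 (w,user):
  L0 @0x25[3] → 0x29007  P=1,RW=1,US=1,PS=0
  L1 @0x29[6] → 0x2A007  P=1,RW=1,US=1,PS=0
  → PA=0x2A750  (2 entries read)
#1 VA=0x2601D93 (r,kernel):
  L0 @0x25[19] → 0x2B007  P=1,RW=1,US=1,PS=0
  L1 @0x2B[1] → 0x2D007  P=1,RW=1,US=1,PS=0
  → PA=0x2DD93  (2 entries read)

Access #0 fault: NONE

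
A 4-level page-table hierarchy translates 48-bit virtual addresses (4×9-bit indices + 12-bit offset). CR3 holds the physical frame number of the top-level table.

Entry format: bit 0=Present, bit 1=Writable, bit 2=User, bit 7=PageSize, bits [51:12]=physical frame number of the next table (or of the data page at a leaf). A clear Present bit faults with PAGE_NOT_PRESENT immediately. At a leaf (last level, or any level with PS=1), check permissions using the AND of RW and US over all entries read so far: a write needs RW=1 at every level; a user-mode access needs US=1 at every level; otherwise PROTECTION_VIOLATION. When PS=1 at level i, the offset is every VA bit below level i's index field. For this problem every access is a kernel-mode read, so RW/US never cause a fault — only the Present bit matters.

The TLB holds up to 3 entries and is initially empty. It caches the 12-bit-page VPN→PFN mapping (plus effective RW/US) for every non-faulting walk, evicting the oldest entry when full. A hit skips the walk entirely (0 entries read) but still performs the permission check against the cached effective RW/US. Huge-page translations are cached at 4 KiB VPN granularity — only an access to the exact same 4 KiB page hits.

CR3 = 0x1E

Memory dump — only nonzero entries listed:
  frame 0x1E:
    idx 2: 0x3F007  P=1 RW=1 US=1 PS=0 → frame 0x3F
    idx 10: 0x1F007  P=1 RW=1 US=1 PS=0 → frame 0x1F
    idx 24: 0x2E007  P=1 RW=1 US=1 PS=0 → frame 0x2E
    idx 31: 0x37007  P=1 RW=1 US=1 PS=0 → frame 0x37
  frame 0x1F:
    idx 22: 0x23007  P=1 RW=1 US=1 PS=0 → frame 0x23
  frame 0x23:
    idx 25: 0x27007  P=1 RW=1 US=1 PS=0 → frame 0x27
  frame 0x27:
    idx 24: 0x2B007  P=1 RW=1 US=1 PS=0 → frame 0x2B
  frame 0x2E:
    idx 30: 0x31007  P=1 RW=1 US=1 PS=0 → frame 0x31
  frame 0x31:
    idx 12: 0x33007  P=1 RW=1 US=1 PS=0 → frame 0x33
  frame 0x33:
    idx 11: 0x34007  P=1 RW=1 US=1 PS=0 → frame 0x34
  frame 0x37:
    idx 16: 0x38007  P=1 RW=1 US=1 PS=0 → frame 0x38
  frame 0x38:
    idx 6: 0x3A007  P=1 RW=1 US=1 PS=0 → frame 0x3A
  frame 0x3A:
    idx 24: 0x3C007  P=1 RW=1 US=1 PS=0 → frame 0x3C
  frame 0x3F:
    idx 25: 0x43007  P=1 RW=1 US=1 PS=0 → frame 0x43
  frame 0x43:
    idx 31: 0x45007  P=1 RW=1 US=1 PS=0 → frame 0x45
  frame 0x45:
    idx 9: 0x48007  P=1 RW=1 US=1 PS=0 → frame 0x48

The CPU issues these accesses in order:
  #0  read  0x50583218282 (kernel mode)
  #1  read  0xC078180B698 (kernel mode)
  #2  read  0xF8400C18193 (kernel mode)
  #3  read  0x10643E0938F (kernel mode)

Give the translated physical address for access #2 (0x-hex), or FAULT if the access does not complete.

Trace:
#0 VA=0x50583218282 (r,kernel):
  [0] read 0x1E idx=10: raw=0x1F007 flags P=1 W=1 U=1 S=0
  [1] read 0x1F idx=22: raw=0x23007 flags P=1 W=1 U=1 S=0
  [2] read 0x23 idx=25: raw=0x27007 flags P=1 W=1 U=1 S=0
  [3] read 0x27 idx=24: raw=0x2B007 flags P=1 W=1 U=1 S=0
  ⇒ phys 0x2B282  [4 reads]
#1 VA=0xC078180B698 (r,kernel):
  [0] read 0x1E idx=24: raw=0x2E007 flags P=1 W=1 U=1 S=0
  [1] read 0x2E idx=30: raw=0x31007 flags P=1 W=1 U=1 S=0
  [2] read 0x31 idx=12: raw=0x33007 flags P=1 W=1 U=1 S=0
  [3] read 0x33 idx=11: raw=0x34007 flags P=1 W=1 U=1 S=0
  ⇒ phys 0x34698  [4 reads]
#2 VA=0xF8400C18193 (r,kernel):
  [0] read 0x1E idx=31: raw=0x37007 flags P=1 W=1 U=1 S=0
  [1] read 0x37 idx=16: raw=0x38007 flags P=1 W=1 U=1 S=0
  [2] read 0x38 idx=6: raw=0x3A007 flags P=1 W=1 U=1 S=0
  [3] read 0x3A idx=24: raw=0x3C007 flags P=1 W=1 U=1 S=0
  ⇒ phys 0x3C193  [4 reads]
#3 VA=0x10643E0938F (r,kernel):
  [0] read 0x1E idx=2: raw=0x3F007 flags P=1 W=1 U=1 S=0
  [1] read 0x3F idx=25: raw=0x43007 flags P=1 W=1 U=1 S=0
  [2] read 0x43 idx=31: raw=0x45007 flags P=1 W=1 U=1 S=0
  [3] read 0x45 idx=9: raw=0x48007 flags P=1 W=1 U=1 S=0
  ⇒ phys 0x4838F  [4 reads]

Access #2 PA: 0x3C193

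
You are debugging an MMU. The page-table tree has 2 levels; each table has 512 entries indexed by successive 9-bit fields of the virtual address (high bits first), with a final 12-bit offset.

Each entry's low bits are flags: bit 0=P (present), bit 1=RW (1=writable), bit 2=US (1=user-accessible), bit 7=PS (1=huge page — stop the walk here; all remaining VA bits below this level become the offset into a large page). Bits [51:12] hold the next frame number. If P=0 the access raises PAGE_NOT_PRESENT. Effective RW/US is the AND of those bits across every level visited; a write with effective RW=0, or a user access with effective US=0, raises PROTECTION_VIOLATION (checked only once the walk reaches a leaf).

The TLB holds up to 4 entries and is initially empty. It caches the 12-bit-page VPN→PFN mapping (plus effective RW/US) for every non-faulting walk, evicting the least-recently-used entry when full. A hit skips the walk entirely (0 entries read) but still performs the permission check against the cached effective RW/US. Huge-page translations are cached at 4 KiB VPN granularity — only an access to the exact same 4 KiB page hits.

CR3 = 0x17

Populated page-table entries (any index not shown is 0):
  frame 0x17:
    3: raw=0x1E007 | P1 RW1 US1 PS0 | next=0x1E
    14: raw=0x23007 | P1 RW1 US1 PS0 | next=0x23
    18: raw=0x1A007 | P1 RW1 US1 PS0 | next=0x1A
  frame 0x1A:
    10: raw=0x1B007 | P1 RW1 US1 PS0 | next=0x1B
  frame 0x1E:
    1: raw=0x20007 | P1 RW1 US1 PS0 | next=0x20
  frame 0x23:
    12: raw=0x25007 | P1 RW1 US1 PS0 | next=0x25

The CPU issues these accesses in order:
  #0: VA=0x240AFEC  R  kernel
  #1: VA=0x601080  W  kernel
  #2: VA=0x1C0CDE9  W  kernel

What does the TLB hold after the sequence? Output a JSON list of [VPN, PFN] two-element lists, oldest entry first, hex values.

Trace:
#0 VA=0x240AFEC (r,kernel):
  lvl0: tbl 0x17, slot 18 ⇒ 0x1A007 (P1/RW1/US1/PS0)
  lvl1: tbl 0x1A, slot 10 ⇒ 0x1B007 (P1/RW1/US1/PS0)
  ⇒ phys 0x1BFEC  [2 reads]
#1 VA=0x601080 (w,kernel):
  lvl0: tbl 0x17, slot 3 ⇒ 0x1E007 (P1/RW1/US1/PS0)
  lvl1: tbl 0x1E, slot 1 ⇒ 0x20007 (P1/RW1/US1/PS0)
  ⇒ phys 0x20080  [2 reads]
#2 VA=0x1C0CDE9 (w,kernel):
  lvl0: tbl 0x17, slot 14 ⇒ 0x23007 (P1/RW1/US1/PS0)
  lvl1: tbl 0x23, slot 12 ⇒ 0x25007 (P1/RW1/US1/PS0)
  ⇒ phys 0x25DE9  [2 reads]

TLB: [["0x240A", "0x1B"], ["0x601", "0x20"], ["0x1C0C", "0x25"]]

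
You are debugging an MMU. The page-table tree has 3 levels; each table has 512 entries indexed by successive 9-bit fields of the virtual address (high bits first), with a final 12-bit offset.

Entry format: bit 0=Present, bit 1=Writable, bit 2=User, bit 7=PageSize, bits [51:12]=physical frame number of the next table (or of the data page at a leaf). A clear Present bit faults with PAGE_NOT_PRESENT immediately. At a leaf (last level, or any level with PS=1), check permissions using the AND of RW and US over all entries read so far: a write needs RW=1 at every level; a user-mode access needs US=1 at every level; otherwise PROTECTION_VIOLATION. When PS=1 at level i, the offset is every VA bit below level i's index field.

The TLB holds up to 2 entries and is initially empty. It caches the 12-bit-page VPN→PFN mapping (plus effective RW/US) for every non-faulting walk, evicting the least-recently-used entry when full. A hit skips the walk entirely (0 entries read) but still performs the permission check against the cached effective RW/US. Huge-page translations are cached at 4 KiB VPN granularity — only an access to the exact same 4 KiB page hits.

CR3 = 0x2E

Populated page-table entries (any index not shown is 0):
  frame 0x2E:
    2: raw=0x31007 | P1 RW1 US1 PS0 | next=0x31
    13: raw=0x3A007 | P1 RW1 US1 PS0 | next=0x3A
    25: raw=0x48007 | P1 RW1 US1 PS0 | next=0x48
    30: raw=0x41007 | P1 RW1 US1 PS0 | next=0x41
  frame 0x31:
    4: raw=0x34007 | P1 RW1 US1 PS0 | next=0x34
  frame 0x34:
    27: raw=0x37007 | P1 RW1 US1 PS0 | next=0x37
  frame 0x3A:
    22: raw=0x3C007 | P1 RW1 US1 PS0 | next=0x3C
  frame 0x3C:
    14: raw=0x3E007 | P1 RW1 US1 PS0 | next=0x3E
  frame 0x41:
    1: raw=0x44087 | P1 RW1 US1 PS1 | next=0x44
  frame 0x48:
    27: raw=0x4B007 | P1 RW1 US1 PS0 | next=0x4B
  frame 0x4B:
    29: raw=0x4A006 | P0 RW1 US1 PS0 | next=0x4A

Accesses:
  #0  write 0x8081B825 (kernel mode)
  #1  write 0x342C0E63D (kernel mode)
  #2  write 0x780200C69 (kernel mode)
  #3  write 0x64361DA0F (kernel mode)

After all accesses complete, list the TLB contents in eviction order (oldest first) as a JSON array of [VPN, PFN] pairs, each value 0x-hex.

Per-access translation:
#0 VA=0x8081B825 (w,kernel):
  L0: frame=0x2E idx=2 entry=0x31007 [P=1 RW=1 US=1 PS=0]
  L1: frame=0x31 idx=4 entry=0x34007 [P=1 RW=1 US=1 PS=0]
  L2: frame=0x34 idx=27 entry=0x37007 [P=1 RW=1 US=1 PS=0]
  ⇒ phys 0x37825  [3 reads]
#1 VA=0x342C0E63D (w,kernel):
  L0: frame=0x2E idx=13 entry=0x3A007 [P=1 RW=1 US=1 PS=0]
  L1: frame=0x3A idx=22 entry=0x3C007 [P=1 RW=1 US=1 PS=0]
  L2: frame=0x3C idx=14 entry=0x3E007 [P=1 RW=1 US=1 PS=0]
  ⇒ phys 0x3E63D  [3 reads]
#2 VA=0x780200C69 (w,kernel):
  L0: frame=0x2E idx=30 entry=0x41007 [P=1 RW=1 US=1 PS=0]
  L1: frame=0x41 idx=1 entry=0x44087 [P=1 RW=1 US=1 PS=1]
  ⇒ phys 0x44C69 (huge @L1)  [2 reads]
#3 VA=0x64361DA0F (w,kernel):
  L0: frame=0x2E idx=25 entry=0x48007 [P=1 RW=1 US=1 PS=0]
  L1: frame=0x48 idx=27 entry=0x4B007 [P=1 RW=1 US=1 PS=0]
  L2: frame=0x4B idx=29 entry=0x4A006 [P=0 RW=1 US=1 PS=0]
  ✗ PAGE_NOT_PRESENT  [3 reads]

TLB: [["0x342C0E", "0x3E"], ["0x780200", "0x44"]]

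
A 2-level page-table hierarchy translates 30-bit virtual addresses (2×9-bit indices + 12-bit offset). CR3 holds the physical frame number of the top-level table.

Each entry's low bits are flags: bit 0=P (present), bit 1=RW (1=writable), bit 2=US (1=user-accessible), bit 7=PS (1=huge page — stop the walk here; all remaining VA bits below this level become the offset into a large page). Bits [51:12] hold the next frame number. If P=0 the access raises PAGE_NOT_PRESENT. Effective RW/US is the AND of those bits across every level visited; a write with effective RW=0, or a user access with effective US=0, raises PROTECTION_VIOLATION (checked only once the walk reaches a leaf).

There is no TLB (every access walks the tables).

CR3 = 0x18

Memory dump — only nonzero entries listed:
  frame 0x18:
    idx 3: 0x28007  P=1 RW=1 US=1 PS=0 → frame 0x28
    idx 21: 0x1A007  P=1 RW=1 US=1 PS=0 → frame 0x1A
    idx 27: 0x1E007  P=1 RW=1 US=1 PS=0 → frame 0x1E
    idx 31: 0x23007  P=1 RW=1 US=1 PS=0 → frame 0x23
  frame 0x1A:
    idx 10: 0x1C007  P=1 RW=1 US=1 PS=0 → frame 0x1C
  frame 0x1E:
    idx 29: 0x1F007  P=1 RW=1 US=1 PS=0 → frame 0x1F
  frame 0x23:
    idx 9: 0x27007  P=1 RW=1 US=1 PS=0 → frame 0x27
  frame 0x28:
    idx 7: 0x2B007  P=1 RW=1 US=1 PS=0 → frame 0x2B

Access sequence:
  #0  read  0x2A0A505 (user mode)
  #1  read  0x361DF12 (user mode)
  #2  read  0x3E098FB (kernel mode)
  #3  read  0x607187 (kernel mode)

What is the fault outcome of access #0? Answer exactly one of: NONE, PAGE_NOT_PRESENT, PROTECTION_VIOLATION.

Trace:
#0 VA=0x2A0A505 (r,user):
  L0: frame=0x18 idx=21 entry=0x1A007 [P=1 RW=1 US=1 PS=0]
  L1: frame=0x1A idx=10 entry=0x1C007 [P=1 RW=1 US=1 PS=0]
  ✓ 0x1C505  — 2 lookups
#1 VA=0x361DF12 (r,user):
  L0: frame=0x18 idx=27 entry=0x1E007 [P=1 RW=1 US=1 PS=0]
  L1: frame=0x1E idx=29 entry=0x1F007 [P=1 RW=1 US=1 PS=0]
  ✓ 0x1FF12  — 2 lookups
#2 VA=0x3E098FB (r,kernel):
  L0: frame=0x18 idx=31 entry=0x23007 [P=1 RW=1 US=1 PS=0]
  L1: frame=0x23 idx=9 entry=0x27007 [P=1 RW=1 US=1 PS=0]
  ✓ 0x278FB  — 2 lookups
#3 VA=0x607187 (r,kernel):
  L0: frame=0x18 idx=3 entry=0x28007 [P=1 RW=1 US=1 PS=0]
  L1: frame=0x28 idx=7 entry=0x2B007 [P=1 RW=1 US=1 PS=0]
  ✓ 0x2B187  — 2 lookups

Access #0 fault: NONE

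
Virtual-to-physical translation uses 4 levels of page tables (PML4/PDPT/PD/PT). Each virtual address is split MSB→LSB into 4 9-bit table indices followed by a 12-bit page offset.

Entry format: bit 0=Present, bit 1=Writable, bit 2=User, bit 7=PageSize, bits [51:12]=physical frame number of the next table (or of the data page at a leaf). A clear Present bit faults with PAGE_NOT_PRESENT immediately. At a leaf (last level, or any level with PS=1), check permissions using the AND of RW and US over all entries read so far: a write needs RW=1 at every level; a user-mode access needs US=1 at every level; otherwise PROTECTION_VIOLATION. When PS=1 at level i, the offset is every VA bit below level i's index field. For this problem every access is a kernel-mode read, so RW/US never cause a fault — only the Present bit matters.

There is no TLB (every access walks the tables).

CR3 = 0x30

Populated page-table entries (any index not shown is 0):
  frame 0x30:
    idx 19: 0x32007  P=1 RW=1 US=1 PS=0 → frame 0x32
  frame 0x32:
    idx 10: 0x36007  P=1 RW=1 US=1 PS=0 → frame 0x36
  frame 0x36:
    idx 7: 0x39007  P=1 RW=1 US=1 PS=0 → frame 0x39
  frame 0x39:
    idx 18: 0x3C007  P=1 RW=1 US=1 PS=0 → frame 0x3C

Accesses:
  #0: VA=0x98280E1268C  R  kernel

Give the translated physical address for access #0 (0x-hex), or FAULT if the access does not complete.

Trace:
#0 VA=0x98280E1268C (r,kernel):
  L0: frame=0x30 idx=19 entry=0x32007 [P=1 RW=1 US=1 PS=0]
  L1: frame=0x32 idx=10 entry=0x36007 [P=1 RW=1 US=1 PS=0]
  L2: frame=0x36 idx=7 entry=0x39007 [P=1 RW=1 US=1 PS=0]
  L3: frame=0x39 idx=18 entry=0x3C007 [P=1 RW=1 US=1 PS=0]
  ✓ 0x3C68C  — 4 lookups

Access #0 PA: 0x3C68C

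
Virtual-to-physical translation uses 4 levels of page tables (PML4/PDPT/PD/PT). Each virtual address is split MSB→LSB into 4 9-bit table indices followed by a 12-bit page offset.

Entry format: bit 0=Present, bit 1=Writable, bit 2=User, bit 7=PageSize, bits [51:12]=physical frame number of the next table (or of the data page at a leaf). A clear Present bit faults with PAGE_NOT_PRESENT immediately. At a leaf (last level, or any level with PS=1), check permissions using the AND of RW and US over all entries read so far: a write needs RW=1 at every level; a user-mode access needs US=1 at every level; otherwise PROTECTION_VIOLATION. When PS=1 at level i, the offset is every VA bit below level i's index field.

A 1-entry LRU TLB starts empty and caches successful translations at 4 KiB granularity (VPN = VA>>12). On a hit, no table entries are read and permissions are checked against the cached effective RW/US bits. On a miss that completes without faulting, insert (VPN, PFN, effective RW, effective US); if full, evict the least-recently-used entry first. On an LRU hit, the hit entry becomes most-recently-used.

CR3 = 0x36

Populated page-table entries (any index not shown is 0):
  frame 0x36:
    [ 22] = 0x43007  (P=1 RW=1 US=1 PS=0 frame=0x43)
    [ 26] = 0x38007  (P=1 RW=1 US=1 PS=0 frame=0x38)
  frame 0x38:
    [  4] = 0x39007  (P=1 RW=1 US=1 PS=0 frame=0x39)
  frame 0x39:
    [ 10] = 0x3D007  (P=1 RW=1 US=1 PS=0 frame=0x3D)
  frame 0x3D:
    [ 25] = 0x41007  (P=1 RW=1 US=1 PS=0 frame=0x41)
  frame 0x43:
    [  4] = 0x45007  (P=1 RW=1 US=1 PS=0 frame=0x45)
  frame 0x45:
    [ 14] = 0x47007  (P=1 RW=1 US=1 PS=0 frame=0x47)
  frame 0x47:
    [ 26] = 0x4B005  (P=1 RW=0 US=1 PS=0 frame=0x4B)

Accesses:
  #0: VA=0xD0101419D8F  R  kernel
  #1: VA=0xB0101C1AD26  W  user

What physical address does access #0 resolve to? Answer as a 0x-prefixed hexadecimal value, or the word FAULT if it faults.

Trace:
#0 VA=0xD0101419D8F (r,kernel):
  L0 @0x36[26] → 0x38007  P=1,RW=1,US=1,PS=0
  L1 @0x38[4] → 0x39007  P=1,RW=1,US=1,PS=0
  L2 @0x39[10] → 0x3D007  P=1,RW=1,US=1,PS=0
  L3 @0x3D[25] → 0x41007  P=1,RW=1,US=1,PS=0
  → PA=0x41D8F  (4 entries read)
#1 VA=0xB0101C1AD26 (w,user):
  L0 @0x36[22] → 0x43007  P=1,RW=1,US=1,PS=0
  L1 @0x43[4] → 0x45007  P=1,RW=1,US=1,PS=0
  L2 @0x45[14] → 0x47007  P=1,RW=1,US=1,PS=0
  L3 @0x47[26] → 0x4B005  P=1,RW=0,US=1,PS=0
  ✗ PROTECTION_VIOLATION  [4 reads]

Access #0 PA: 0x41D8F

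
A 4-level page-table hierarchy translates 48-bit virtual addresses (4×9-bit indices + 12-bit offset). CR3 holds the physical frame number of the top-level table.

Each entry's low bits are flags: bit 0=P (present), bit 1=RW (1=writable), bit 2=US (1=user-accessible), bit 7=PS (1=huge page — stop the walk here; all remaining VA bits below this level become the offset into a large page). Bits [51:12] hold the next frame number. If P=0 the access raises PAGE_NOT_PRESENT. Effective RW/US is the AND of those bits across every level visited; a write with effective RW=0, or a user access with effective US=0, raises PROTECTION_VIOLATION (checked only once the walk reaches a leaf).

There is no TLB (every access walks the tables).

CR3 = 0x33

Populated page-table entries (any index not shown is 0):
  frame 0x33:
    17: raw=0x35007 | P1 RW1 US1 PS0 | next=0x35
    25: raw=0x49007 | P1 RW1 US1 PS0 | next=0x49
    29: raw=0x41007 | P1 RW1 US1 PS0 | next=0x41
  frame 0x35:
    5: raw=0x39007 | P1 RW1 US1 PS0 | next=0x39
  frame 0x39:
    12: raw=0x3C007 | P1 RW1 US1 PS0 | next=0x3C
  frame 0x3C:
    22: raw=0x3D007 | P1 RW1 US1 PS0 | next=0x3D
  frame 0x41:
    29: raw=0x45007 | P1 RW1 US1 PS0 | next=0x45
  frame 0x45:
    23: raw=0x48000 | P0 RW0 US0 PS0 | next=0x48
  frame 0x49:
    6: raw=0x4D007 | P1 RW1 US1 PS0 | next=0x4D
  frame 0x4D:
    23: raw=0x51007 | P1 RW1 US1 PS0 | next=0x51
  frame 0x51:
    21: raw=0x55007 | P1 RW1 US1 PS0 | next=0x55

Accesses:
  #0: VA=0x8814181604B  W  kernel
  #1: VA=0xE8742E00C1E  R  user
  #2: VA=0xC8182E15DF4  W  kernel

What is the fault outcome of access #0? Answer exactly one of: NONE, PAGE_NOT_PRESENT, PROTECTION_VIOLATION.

Trace:
#0 VA=0x8814181604B (w,kernel):
  L0 @0x33[17] → 0x35007  P=1,RW=1,US=1,PS=0
  L1 @0x35[5] → 0x39007  P=1,RW=1,US=1,PS=0
  L2 @0x39[12] → 0x3C007  P=1,RW=1,US=1,PS=0
  L3 @0x3C[22] → 0x3D007  P=1,RW=1,US=1,PS=0
  → PA=0x3D04B  (4 entries read)
#1 VA=0xE8742E00C1E (r,user):
  L0 @0x33[29] → 0x41007  P=1,RW=1,US=1,PS=0
  L1 @0x41[29] → 0x45007  P=1,RW=1,US=1,PS=0
  L2 @0x45[23] → 0x48000  P=0,RW=0,US=0,PS=0
  ✗ PAGE_NOT_PRESENT  [3 reads]
#2 VA=0xC8182E15DF4 (w,kernel):
  L0 @0x33[25] → 0x49007  P=1,RW=1,US=1,PS=0
  L1 @0x49[6] → 0x4D007  P=1,RW=1,US=1,PS=0
  L2 @0x4D[23] → 0x51007  P=1,RW=1,US=1,PS=0
  L3 @0x51[21] → 0x55007  P=1,RW=1,US=1,PS=0
  → PA=0x55DF4  (4 entries read)

Access #0 fault: NONE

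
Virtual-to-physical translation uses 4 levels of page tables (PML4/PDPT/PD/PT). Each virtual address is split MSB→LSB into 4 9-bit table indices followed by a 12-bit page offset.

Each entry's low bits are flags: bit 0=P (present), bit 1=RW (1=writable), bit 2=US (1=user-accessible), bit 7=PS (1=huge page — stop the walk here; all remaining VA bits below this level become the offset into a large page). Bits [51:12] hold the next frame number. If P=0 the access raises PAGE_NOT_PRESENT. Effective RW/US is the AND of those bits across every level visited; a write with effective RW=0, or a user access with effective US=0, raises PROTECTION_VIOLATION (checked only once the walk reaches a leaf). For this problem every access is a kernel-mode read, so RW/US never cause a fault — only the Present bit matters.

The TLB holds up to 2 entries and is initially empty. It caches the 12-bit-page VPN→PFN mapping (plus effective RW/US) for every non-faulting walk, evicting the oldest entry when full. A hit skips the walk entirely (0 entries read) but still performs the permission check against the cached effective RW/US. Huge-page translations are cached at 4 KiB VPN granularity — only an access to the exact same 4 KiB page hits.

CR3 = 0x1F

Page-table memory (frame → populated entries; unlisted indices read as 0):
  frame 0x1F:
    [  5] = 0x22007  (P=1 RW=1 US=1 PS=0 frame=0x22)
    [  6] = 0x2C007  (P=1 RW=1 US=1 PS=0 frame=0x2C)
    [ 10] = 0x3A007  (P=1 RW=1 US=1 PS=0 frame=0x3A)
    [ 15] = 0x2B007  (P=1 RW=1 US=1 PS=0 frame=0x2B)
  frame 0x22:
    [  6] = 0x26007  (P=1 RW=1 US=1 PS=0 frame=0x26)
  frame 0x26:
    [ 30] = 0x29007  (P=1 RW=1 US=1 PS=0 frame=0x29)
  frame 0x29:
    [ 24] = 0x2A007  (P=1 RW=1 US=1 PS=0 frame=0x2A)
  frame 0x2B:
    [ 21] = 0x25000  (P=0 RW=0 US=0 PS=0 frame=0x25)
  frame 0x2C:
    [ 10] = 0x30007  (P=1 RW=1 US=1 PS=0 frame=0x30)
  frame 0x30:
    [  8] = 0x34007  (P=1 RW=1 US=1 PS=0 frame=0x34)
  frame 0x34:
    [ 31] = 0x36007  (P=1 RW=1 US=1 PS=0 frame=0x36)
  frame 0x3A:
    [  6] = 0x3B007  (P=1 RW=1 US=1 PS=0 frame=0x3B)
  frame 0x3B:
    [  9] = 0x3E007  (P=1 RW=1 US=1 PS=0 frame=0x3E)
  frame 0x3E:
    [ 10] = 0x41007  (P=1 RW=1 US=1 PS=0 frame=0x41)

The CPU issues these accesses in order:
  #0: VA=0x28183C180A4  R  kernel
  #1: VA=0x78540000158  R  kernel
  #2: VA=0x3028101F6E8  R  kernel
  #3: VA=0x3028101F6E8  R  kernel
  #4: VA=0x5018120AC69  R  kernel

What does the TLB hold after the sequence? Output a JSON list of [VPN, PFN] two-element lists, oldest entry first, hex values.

Per-access translation:
#0 VA=0x28183C180A4 (r,kernel):
  L0 @0x1F[5] → 0x22007  P=1,RW=1,US=1,PS=0
  L1 @0x22[6] → 0x26007  P=1,RW=1,US=1,PS=0
  L2 @0x26[30] → 0x29007  P=1,RW=1,US=1,PS=0
  L3 @0x29[24] → 0x2A007  P=1,RW=1,US=1,PS=0
  → PA=0x2A0A4  (4 entries read)
#1 VA=0x78540000158 (r,kernel):
  L0 @0x1F[15] → 0x2B007  P=1,RW=1,US=1,PS=0
  L1 @0x2B[21] → 0x25000  P=0,RW=0,US=0,PS=0
  → PAGE_NOT_PRESENT  (2 entries read)
#2 VA=0x3028101F6E8 (r,kernel):
  L0 @0x1F[6] → 0x2C007  P=1,RW=1,US=1,PS=0
  L1 @0x2C[10] → 0x30007  P=1,RW=1,US=1,PS=0
  L2 @0x30[8] → 0x34007  P=1,RW=1,US=1,PS=0
  L3 @0x34[31] → 0x36007  P=1,RW=1,US=1,PS=0
  → PA=0x366E8  (4 entries read)
#3 VA=0x3028101F6E8 (r,kernel):
  TLB hit vpn=0x3028101F → PA=0x366E8
#4 VA=0x5018120AC69 (r,kernel):
  L0 @0x1F[10] → 0x3A007  P=1,RW=1,US=1,PS=0
  L1 @0x3A[6] → 0x3B007  P=1,RW=1,US=1,PS=0
  L2 @0x3B[9] → 0x3E007  P=1,RW=1,US=1,PS=0
  L3 @0x3E[10] → 0x41007  P=1,RW=1,US=1,PS=0
  → PA=0x41C69  (4 entries read)

TLB: [["0x3028101F", "0x36"], ["0x5018120A", "0x41"]]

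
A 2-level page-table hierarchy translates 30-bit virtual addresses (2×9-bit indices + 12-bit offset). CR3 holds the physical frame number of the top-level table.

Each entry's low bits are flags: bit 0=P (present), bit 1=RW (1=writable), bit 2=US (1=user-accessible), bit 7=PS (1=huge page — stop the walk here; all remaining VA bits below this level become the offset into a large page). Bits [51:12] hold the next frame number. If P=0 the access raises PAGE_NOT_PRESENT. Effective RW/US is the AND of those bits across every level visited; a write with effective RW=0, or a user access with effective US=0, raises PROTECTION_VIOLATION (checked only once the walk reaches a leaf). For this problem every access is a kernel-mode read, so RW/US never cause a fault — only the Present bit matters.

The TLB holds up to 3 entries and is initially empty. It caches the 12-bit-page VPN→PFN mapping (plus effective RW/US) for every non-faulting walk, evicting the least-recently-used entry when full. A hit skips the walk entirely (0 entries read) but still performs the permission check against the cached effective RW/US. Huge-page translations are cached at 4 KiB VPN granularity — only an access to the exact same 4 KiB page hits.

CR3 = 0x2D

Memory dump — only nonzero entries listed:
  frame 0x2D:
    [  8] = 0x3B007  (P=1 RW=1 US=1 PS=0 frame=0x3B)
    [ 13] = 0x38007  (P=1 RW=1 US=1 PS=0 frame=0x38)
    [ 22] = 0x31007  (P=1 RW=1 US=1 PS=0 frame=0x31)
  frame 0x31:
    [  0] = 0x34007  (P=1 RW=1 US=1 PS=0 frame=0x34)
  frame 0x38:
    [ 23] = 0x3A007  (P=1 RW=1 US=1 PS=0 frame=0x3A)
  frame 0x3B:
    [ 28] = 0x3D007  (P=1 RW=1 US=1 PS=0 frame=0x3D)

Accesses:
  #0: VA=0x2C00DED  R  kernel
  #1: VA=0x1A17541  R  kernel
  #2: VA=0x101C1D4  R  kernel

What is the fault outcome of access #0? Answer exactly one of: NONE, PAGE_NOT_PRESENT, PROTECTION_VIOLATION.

Walk each access:
#0 VA=0x2C00DED (r,kernel):
  L0: frame=0x2D idx=22 entry=0x31007 [P=1 RW=1 US=1 PS=0]
  L1: frame=0x31 idx=0 entry=0x34007 [P=1 RW=1 US=1 PS=0]
  ✓ 0x34DED  — 2 lookups
#1 VA=0x1A17541 (r,kernel):
  L0: frame=0x2D idx=13 entry=0x38007 [P=1 RW=1 US=1 PS=0]
  L1: frame=0x38 idx=23 entry=0x3A007 [P=1 RW=1 US=1 PS=0]
  ✓ 0x3A541  — 2 lookups
#2 VA=0x101C1D4 (r,kernel):
  L0: frame=0x2D idx=8 entry=0x3B007 [P=1 RW=1 US=1 PS=0]
  L1: frame=0x3B idx=28 entry=0x3D007 [P=1 RW=1 US=1 PS=0]
  ✓ 0x3D1D4  — 2 lookups

Access #0 fault: NONE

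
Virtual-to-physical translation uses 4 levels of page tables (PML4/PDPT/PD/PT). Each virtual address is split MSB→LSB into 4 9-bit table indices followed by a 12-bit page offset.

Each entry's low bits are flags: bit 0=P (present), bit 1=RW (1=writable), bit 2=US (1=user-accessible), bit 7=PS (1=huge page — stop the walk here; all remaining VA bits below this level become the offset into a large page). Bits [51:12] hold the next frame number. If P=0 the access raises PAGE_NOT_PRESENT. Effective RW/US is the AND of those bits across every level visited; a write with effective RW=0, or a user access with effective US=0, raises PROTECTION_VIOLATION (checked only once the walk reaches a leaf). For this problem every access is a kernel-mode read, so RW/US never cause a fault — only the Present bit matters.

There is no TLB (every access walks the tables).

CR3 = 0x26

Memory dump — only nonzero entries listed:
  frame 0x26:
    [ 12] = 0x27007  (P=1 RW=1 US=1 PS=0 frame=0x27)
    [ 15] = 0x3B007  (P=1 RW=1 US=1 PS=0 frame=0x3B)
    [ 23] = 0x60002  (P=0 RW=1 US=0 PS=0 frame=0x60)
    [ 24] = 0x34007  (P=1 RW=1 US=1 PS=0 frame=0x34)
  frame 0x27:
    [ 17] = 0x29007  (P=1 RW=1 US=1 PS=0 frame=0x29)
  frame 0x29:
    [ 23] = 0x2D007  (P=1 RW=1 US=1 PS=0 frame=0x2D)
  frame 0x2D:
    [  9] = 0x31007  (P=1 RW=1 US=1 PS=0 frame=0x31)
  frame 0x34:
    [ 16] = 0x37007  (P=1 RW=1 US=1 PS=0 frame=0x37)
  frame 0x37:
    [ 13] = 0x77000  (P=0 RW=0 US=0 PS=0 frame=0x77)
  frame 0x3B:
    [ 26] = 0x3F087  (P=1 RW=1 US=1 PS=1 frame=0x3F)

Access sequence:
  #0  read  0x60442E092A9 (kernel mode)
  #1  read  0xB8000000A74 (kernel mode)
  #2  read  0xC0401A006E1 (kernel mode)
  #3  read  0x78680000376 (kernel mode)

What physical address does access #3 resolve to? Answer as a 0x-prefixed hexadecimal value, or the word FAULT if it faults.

Trace:
#0 VA=0x60442E092A9 (r,kernel):
  L0 @0x26[12] → 0x27007  P=1,RW=1,US=1,PS=0
  L1 @0x27[17] → 0x29007  P=1,RW=1,US=1,PS=0
  L2 @0x29[23] → 0x2D007  P=1,RW=1,US=1,PS=0
  L3 @0x2D[9] → 0x31007  P=1,RW=1,US=1,PS=0
  ⇒ phys 0x312A9  [4 reads]
#1 VA=0xB8000000A74 (r,kernel):
  L0 @0x26[23] → 0x60002  P=0,RW=1,US=0,PS=0
  ⇒ fault: PAGE_NOT_PRESENT  — 1 lookups
#2 VA=0xC0401A006E1 (r,kernel):
  L0 @0x26[24] → 0x34007  P=1,RW=1,US=1,PS=0
  L1 @0x34[16] → 0x37007  P=1,RW=1,US=1,PS=0
  L2 @0x37[13] → 0x77000  P=0,RW=0,US=0,PS=0
  ⇒ fault: PAGE_NOT_PRESENT  — 3 lookups
#3 VA=0x78680000376 (r,kernel):
  L0 @0x26[15] → 0x3B007  P=1,RW=1,US=1,PS=0
  L1 @0x3B[26] → 0x3F087  P=1,RW=1,US=1,PS=1
  ⇒ phys 0x3F376 (huge @L1)  [2 reads]

Access #3 PA: 0x3F376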